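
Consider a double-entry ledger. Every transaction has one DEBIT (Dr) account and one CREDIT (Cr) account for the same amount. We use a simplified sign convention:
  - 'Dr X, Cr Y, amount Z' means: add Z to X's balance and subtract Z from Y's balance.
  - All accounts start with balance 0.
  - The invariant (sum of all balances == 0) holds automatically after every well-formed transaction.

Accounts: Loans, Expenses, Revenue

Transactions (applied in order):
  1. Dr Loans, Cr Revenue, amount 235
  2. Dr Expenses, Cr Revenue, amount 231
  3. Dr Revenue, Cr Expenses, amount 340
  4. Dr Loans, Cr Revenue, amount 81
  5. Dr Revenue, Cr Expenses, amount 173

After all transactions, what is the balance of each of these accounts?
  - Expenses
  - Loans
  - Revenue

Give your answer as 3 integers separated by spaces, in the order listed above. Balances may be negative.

Answer: -282 316 -34

Derivation:
After txn 1 (Dr Loans, Cr Revenue, amount 235): Loans=235 Revenue=-235
After txn 2 (Dr Expenses, Cr Revenue, amount 231): Expenses=231 Loans=235 Revenue=-466
After txn 3 (Dr Revenue, Cr Expenses, amount 340): Expenses=-109 Loans=235 Revenue=-126
After txn 4 (Dr Loans, Cr Revenue, amount 81): Expenses=-109 Loans=316 Revenue=-207
After txn 5 (Dr Revenue, Cr Expenses, amount 173): Expenses=-282 Loans=316 Revenue=-34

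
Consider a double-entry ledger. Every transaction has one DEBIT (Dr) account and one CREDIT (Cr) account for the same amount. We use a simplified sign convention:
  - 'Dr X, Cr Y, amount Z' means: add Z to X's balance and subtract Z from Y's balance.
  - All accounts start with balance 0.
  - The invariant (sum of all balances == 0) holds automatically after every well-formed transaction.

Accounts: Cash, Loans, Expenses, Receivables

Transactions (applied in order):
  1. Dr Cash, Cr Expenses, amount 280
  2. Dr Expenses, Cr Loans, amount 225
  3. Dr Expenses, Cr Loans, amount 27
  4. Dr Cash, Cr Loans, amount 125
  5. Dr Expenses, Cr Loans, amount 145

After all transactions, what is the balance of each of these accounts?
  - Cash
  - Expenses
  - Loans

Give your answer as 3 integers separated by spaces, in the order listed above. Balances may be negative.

Answer: 405 117 -522

Derivation:
After txn 1 (Dr Cash, Cr Expenses, amount 280): Cash=280 Expenses=-280
After txn 2 (Dr Expenses, Cr Loans, amount 225): Cash=280 Expenses=-55 Loans=-225
After txn 3 (Dr Expenses, Cr Loans, amount 27): Cash=280 Expenses=-28 Loans=-252
After txn 4 (Dr Cash, Cr Loans, amount 125): Cash=405 Expenses=-28 Loans=-377
After txn 5 (Dr Expenses, Cr Loans, amount 145): Cash=405 Expenses=117 Loans=-522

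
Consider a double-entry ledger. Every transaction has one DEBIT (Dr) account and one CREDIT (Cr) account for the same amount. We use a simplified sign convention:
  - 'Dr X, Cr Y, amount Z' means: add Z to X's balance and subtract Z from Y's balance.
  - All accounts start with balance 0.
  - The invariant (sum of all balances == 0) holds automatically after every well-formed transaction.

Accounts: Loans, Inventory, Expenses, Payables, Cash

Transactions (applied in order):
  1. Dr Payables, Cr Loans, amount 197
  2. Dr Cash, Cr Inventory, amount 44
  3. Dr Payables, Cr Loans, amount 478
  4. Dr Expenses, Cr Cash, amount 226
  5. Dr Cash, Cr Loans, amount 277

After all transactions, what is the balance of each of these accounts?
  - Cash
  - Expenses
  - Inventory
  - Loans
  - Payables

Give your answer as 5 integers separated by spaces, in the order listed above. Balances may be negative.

After txn 1 (Dr Payables, Cr Loans, amount 197): Loans=-197 Payables=197
After txn 2 (Dr Cash, Cr Inventory, amount 44): Cash=44 Inventory=-44 Loans=-197 Payables=197
After txn 3 (Dr Payables, Cr Loans, amount 478): Cash=44 Inventory=-44 Loans=-675 Payables=675
After txn 4 (Dr Expenses, Cr Cash, amount 226): Cash=-182 Expenses=226 Inventory=-44 Loans=-675 Payables=675
After txn 5 (Dr Cash, Cr Loans, amount 277): Cash=95 Expenses=226 Inventory=-44 Loans=-952 Payables=675

Answer: 95 226 -44 -952 675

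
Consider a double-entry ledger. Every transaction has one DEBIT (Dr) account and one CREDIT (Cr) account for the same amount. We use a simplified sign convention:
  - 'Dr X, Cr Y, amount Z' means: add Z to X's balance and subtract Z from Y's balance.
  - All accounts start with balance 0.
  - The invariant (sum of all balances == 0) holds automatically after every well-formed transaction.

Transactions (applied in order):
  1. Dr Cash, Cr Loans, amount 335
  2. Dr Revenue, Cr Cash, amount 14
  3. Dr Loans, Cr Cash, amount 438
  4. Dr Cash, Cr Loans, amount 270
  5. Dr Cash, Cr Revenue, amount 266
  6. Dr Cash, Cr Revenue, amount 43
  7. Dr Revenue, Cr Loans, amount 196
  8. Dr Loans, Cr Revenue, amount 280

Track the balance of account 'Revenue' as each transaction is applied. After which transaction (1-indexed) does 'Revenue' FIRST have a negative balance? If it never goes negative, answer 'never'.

After txn 1: Revenue=0
After txn 2: Revenue=14
After txn 3: Revenue=14
After txn 4: Revenue=14
After txn 5: Revenue=-252

Answer: 5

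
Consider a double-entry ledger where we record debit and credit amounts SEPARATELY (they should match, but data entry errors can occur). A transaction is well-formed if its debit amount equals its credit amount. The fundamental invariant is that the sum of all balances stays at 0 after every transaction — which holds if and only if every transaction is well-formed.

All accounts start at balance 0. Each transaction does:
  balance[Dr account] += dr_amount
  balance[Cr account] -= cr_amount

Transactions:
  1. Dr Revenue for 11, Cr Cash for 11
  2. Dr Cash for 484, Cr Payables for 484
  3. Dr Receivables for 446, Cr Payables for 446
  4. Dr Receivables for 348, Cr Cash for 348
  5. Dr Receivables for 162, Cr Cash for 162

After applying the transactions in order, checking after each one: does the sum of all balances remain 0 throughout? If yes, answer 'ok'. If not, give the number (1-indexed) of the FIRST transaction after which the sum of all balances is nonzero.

Answer: ok

Derivation:
After txn 1: dr=11 cr=11 sum_balances=0
After txn 2: dr=484 cr=484 sum_balances=0
After txn 3: dr=446 cr=446 sum_balances=0
After txn 4: dr=348 cr=348 sum_balances=0
After txn 5: dr=162 cr=162 sum_balances=0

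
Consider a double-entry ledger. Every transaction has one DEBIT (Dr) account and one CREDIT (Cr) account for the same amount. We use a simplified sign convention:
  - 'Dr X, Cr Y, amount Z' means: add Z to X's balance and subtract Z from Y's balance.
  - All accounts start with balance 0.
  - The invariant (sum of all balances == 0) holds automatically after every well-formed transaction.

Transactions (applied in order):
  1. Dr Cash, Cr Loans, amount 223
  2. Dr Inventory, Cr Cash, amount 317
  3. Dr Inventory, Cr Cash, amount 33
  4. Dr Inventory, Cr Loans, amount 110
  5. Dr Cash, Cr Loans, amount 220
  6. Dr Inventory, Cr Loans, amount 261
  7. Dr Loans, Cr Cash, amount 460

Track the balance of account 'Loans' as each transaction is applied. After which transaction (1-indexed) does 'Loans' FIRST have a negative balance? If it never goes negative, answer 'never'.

After txn 1: Loans=-223

Answer: 1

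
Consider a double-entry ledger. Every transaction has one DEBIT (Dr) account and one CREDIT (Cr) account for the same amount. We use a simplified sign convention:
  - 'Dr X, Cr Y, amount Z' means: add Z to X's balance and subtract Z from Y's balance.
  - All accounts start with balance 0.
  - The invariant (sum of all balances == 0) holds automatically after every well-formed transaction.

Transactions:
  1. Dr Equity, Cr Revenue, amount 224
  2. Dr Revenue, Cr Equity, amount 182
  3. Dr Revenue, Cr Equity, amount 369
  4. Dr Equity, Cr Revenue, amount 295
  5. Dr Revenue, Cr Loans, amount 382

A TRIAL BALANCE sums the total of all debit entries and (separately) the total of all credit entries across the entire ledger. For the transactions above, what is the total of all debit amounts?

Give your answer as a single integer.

Answer: 1452

Derivation:
Txn 1: debit+=224
Txn 2: debit+=182
Txn 3: debit+=369
Txn 4: debit+=295
Txn 5: debit+=382
Total debits = 1452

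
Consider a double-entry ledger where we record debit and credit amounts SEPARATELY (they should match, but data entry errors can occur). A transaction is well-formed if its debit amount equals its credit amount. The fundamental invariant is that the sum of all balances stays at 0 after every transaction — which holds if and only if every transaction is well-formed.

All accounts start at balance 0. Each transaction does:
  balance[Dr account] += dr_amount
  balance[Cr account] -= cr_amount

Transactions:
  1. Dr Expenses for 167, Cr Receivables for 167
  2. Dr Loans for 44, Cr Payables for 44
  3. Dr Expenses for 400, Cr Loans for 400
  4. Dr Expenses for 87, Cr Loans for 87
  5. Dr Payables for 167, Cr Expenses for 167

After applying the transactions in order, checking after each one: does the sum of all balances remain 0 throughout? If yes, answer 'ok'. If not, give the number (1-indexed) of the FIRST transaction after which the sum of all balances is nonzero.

Answer: ok

Derivation:
After txn 1: dr=167 cr=167 sum_balances=0
After txn 2: dr=44 cr=44 sum_balances=0
After txn 3: dr=400 cr=400 sum_balances=0
After txn 4: dr=87 cr=87 sum_balances=0
After txn 5: dr=167 cr=167 sum_balances=0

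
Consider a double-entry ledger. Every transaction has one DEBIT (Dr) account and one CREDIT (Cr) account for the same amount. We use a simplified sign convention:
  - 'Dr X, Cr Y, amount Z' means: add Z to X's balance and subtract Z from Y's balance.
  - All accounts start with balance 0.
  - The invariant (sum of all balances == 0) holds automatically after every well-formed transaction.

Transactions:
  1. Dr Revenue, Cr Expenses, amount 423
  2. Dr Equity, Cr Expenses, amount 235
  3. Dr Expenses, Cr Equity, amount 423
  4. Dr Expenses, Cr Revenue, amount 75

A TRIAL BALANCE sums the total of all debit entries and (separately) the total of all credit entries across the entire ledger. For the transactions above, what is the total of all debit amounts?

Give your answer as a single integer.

Txn 1: debit+=423
Txn 2: debit+=235
Txn 3: debit+=423
Txn 4: debit+=75
Total debits = 1156

Answer: 1156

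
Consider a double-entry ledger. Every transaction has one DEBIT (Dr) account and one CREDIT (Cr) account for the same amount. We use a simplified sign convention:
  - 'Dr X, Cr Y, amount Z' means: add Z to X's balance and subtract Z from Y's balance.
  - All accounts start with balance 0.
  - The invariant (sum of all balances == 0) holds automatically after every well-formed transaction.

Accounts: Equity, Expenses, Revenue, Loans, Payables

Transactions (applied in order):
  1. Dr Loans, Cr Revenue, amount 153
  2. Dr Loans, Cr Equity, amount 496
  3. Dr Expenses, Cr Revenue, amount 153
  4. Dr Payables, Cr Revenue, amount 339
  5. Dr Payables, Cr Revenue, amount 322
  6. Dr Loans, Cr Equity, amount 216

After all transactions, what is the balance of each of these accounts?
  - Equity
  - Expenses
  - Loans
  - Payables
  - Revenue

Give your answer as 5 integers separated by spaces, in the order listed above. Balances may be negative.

After txn 1 (Dr Loans, Cr Revenue, amount 153): Loans=153 Revenue=-153
After txn 2 (Dr Loans, Cr Equity, amount 496): Equity=-496 Loans=649 Revenue=-153
After txn 3 (Dr Expenses, Cr Revenue, amount 153): Equity=-496 Expenses=153 Loans=649 Revenue=-306
After txn 4 (Dr Payables, Cr Revenue, amount 339): Equity=-496 Expenses=153 Loans=649 Payables=339 Revenue=-645
After txn 5 (Dr Payables, Cr Revenue, amount 322): Equity=-496 Expenses=153 Loans=649 Payables=661 Revenue=-967
After txn 6 (Dr Loans, Cr Equity, amount 216): Equity=-712 Expenses=153 Loans=865 Payables=661 Revenue=-967

Answer: -712 153 865 661 -967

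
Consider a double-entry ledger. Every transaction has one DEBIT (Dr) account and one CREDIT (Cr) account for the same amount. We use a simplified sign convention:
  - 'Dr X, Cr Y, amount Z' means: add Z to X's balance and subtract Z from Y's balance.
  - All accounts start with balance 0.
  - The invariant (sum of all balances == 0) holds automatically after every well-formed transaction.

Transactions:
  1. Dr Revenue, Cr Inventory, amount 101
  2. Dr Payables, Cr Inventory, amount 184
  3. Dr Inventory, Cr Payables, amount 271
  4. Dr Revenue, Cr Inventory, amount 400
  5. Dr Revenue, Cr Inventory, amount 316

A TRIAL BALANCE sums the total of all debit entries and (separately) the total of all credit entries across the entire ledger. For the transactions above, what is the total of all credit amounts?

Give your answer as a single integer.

Answer: 1272

Derivation:
Txn 1: credit+=101
Txn 2: credit+=184
Txn 3: credit+=271
Txn 4: credit+=400
Txn 5: credit+=316
Total credits = 1272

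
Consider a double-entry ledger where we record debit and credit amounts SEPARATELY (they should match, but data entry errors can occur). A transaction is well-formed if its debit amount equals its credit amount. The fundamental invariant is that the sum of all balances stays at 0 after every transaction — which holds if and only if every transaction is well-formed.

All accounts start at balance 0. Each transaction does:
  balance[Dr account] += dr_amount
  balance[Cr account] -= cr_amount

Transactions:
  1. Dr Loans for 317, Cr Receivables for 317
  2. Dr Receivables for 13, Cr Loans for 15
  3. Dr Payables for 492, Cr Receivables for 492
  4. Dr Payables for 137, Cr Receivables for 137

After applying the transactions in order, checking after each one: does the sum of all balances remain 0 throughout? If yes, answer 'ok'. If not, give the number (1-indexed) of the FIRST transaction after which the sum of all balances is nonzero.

After txn 1: dr=317 cr=317 sum_balances=0
After txn 2: dr=13 cr=15 sum_balances=-2
After txn 3: dr=492 cr=492 sum_balances=-2
After txn 4: dr=137 cr=137 sum_balances=-2

Answer: 2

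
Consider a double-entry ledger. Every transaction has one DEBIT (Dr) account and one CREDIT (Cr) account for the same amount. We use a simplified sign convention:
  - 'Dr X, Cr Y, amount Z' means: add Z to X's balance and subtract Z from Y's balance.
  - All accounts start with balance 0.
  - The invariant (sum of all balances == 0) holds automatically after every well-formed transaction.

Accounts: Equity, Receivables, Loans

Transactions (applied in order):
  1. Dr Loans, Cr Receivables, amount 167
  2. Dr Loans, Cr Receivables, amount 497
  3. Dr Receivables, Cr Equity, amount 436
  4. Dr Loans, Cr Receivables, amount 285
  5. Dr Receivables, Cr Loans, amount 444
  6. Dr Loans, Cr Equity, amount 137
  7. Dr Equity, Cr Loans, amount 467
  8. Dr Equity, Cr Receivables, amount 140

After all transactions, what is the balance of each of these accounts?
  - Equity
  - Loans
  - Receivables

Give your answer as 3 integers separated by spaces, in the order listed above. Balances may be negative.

Answer: 34 175 -209

Derivation:
After txn 1 (Dr Loans, Cr Receivables, amount 167): Loans=167 Receivables=-167
After txn 2 (Dr Loans, Cr Receivables, amount 497): Loans=664 Receivables=-664
After txn 3 (Dr Receivables, Cr Equity, amount 436): Equity=-436 Loans=664 Receivables=-228
After txn 4 (Dr Loans, Cr Receivables, amount 285): Equity=-436 Loans=949 Receivables=-513
After txn 5 (Dr Receivables, Cr Loans, amount 444): Equity=-436 Loans=505 Receivables=-69
After txn 6 (Dr Loans, Cr Equity, amount 137): Equity=-573 Loans=642 Receivables=-69
After txn 7 (Dr Equity, Cr Loans, amount 467): Equity=-106 Loans=175 Receivables=-69
After txn 8 (Dr Equity, Cr Receivables, amount 140): Equity=34 Loans=175 Receivables=-209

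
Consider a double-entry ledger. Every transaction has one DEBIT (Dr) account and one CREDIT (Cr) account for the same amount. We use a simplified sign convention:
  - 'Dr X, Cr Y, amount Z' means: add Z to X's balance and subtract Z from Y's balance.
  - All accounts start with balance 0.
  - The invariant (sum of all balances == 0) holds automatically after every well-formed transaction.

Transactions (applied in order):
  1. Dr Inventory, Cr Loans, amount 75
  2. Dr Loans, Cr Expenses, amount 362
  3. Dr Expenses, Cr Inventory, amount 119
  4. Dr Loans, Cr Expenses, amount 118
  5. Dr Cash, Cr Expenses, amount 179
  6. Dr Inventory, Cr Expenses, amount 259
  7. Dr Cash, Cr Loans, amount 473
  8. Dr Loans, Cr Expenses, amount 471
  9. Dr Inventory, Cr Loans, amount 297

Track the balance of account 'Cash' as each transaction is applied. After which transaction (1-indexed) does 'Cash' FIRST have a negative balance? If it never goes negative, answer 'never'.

Answer: never

Derivation:
After txn 1: Cash=0
After txn 2: Cash=0
After txn 3: Cash=0
After txn 4: Cash=0
After txn 5: Cash=179
After txn 6: Cash=179
After txn 7: Cash=652
After txn 8: Cash=652
After txn 9: Cash=652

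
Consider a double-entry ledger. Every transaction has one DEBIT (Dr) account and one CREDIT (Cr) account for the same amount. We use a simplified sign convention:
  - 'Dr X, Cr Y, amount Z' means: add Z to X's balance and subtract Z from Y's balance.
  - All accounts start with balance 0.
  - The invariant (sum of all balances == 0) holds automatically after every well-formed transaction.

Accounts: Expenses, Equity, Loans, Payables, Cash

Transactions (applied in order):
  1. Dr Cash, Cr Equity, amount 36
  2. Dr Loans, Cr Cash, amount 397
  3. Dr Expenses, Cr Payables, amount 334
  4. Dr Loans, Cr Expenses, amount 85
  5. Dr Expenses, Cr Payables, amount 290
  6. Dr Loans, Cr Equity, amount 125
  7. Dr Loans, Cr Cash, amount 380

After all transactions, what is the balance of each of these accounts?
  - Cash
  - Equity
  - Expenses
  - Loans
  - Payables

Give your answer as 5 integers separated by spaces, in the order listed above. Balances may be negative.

Answer: -741 -161 539 987 -624

Derivation:
After txn 1 (Dr Cash, Cr Equity, amount 36): Cash=36 Equity=-36
After txn 2 (Dr Loans, Cr Cash, amount 397): Cash=-361 Equity=-36 Loans=397
After txn 3 (Dr Expenses, Cr Payables, amount 334): Cash=-361 Equity=-36 Expenses=334 Loans=397 Payables=-334
After txn 4 (Dr Loans, Cr Expenses, amount 85): Cash=-361 Equity=-36 Expenses=249 Loans=482 Payables=-334
After txn 5 (Dr Expenses, Cr Payables, amount 290): Cash=-361 Equity=-36 Expenses=539 Loans=482 Payables=-624
After txn 6 (Dr Loans, Cr Equity, amount 125): Cash=-361 Equity=-161 Expenses=539 Loans=607 Payables=-624
After txn 7 (Dr Loans, Cr Cash, amount 380): Cash=-741 Equity=-161 Expenses=539 Loans=987 Payables=-624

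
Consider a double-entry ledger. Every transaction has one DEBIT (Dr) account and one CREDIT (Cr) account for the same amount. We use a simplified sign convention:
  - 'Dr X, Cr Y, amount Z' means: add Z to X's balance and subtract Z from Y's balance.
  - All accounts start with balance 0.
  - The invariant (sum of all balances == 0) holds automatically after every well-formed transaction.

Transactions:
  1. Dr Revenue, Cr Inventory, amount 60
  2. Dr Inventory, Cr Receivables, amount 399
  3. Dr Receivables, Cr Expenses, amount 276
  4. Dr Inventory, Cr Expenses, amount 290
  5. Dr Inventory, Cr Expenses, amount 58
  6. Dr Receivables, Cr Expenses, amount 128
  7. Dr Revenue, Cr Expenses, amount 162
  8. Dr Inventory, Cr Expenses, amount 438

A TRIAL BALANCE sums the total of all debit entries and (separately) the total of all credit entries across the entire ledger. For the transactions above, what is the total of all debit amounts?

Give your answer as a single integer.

Txn 1: debit+=60
Txn 2: debit+=399
Txn 3: debit+=276
Txn 4: debit+=290
Txn 5: debit+=58
Txn 6: debit+=128
Txn 7: debit+=162
Txn 8: debit+=438
Total debits = 1811

Answer: 1811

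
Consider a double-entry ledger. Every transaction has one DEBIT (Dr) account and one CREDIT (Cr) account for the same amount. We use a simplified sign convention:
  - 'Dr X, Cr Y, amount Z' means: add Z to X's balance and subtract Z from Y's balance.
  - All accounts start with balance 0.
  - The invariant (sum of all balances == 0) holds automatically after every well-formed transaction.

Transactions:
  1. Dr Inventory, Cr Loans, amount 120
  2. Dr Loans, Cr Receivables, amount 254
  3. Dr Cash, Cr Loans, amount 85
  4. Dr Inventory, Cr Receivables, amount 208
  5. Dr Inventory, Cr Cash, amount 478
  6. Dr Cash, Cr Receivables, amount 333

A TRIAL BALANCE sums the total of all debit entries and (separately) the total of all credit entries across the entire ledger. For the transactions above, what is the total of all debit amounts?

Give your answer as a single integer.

Txn 1: debit+=120
Txn 2: debit+=254
Txn 3: debit+=85
Txn 4: debit+=208
Txn 5: debit+=478
Txn 6: debit+=333
Total debits = 1478

Answer: 1478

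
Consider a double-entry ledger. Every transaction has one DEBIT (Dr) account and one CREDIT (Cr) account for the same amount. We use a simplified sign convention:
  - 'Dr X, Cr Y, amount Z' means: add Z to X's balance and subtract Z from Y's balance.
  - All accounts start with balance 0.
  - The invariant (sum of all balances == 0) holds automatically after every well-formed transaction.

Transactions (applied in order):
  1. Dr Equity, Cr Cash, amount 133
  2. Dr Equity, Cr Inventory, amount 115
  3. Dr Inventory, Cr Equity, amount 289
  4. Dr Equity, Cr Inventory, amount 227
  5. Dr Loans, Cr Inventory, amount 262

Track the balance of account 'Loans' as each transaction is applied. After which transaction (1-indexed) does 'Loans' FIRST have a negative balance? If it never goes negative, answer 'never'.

Answer: never

Derivation:
After txn 1: Loans=0
After txn 2: Loans=0
After txn 3: Loans=0
After txn 4: Loans=0
After txn 5: Loans=262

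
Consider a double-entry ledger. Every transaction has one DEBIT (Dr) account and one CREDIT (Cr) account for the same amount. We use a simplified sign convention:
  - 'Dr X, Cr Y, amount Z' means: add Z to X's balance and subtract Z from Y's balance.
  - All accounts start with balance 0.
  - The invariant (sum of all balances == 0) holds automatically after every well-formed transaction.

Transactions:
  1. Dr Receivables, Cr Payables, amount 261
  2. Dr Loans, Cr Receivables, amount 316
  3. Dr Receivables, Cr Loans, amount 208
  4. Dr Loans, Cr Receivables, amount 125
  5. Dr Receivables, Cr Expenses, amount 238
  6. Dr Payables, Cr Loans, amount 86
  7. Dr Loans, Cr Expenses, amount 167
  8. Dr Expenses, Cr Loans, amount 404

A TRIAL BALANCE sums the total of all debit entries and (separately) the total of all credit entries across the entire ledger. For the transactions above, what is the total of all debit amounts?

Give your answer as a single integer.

Txn 1: debit+=261
Txn 2: debit+=316
Txn 3: debit+=208
Txn 4: debit+=125
Txn 5: debit+=238
Txn 6: debit+=86
Txn 7: debit+=167
Txn 8: debit+=404
Total debits = 1805

Answer: 1805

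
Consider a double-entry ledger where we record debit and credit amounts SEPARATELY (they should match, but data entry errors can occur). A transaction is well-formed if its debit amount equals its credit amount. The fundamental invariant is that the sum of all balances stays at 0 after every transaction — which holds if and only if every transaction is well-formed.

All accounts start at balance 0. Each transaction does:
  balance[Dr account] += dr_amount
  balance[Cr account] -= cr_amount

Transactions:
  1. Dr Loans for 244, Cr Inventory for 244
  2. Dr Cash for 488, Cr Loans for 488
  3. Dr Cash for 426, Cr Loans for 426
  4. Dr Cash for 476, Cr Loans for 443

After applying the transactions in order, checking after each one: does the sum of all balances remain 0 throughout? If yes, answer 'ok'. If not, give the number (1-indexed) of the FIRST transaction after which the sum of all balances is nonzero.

Answer: 4

Derivation:
After txn 1: dr=244 cr=244 sum_balances=0
After txn 2: dr=488 cr=488 sum_balances=0
After txn 3: dr=426 cr=426 sum_balances=0
After txn 4: dr=476 cr=443 sum_balances=33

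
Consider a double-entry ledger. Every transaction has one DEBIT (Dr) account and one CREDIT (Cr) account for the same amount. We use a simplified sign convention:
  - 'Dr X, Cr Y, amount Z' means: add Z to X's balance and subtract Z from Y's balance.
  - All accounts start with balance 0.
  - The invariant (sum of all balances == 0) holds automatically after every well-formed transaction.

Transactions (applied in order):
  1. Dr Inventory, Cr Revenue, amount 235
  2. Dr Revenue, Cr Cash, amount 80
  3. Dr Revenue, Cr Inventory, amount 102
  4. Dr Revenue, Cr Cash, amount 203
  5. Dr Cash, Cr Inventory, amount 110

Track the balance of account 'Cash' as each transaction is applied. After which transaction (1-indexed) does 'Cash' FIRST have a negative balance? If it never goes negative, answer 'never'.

After txn 1: Cash=0
After txn 2: Cash=-80

Answer: 2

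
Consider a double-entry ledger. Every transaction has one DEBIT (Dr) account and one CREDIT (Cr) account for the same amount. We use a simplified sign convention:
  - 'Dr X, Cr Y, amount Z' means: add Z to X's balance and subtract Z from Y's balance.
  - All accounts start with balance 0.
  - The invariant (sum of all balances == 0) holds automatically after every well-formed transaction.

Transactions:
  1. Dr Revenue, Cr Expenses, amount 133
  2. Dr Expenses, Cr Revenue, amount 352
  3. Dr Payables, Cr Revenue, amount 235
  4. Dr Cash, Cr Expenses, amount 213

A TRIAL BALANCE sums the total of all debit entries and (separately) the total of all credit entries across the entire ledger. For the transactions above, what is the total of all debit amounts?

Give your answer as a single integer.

Answer: 933

Derivation:
Txn 1: debit+=133
Txn 2: debit+=352
Txn 3: debit+=235
Txn 4: debit+=213
Total debits = 933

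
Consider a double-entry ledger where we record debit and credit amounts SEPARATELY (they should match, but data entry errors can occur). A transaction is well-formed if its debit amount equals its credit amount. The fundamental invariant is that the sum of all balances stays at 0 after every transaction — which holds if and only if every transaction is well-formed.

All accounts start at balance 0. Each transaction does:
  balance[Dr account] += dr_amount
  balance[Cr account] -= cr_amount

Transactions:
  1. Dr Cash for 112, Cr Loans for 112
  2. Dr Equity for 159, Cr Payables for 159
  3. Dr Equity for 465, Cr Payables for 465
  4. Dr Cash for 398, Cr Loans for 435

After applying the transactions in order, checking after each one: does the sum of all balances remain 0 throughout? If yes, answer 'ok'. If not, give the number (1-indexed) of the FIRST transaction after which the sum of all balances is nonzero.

Answer: 4

Derivation:
After txn 1: dr=112 cr=112 sum_balances=0
After txn 2: dr=159 cr=159 sum_balances=0
After txn 3: dr=465 cr=465 sum_balances=0
After txn 4: dr=398 cr=435 sum_balances=-37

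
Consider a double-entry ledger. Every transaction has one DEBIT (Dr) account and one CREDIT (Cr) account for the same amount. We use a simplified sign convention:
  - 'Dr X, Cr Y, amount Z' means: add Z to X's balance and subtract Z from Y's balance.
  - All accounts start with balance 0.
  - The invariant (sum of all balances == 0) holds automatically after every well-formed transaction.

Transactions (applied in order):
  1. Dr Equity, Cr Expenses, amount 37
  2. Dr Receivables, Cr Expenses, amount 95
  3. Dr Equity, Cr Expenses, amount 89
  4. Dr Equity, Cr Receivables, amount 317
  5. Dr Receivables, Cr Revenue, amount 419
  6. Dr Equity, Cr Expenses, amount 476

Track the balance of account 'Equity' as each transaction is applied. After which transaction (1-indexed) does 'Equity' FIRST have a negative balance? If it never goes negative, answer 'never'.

After txn 1: Equity=37
After txn 2: Equity=37
After txn 3: Equity=126
After txn 4: Equity=443
After txn 5: Equity=443
After txn 6: Equity=919

Answer: never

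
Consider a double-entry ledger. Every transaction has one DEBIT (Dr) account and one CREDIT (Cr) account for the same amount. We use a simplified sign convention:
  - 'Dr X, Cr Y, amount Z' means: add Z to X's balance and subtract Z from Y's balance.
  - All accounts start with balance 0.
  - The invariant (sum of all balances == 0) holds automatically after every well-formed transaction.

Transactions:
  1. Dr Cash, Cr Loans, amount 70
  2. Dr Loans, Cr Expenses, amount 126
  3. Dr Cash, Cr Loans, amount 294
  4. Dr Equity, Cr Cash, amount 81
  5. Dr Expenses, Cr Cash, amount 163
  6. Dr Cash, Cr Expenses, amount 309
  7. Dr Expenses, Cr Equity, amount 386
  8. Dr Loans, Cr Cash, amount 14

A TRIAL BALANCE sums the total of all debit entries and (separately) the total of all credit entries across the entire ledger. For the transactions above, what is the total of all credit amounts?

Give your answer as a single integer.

Answer: 1443

Derivation:
Txn 1: credit+=70
Txn 2: credit+=126
Txn 3: credit+=294
Txn 4: credit+=81
Txn 5: credit+=163
Txn 6: credit+=309
Txn 7: credit+=386
Txn 8: credit+=14
Total credits = 1443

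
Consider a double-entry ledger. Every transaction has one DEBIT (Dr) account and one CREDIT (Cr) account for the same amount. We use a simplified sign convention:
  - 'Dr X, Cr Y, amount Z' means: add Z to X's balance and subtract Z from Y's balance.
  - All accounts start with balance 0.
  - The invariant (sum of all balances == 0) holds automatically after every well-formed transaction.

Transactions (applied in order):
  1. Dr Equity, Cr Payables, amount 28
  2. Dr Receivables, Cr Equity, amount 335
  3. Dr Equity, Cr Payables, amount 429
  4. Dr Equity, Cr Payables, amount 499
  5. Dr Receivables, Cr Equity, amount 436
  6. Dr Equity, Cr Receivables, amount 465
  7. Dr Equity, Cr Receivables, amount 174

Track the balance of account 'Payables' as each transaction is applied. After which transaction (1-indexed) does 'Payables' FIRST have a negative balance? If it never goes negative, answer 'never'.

After txn 1: Payables=-28

Answer: 1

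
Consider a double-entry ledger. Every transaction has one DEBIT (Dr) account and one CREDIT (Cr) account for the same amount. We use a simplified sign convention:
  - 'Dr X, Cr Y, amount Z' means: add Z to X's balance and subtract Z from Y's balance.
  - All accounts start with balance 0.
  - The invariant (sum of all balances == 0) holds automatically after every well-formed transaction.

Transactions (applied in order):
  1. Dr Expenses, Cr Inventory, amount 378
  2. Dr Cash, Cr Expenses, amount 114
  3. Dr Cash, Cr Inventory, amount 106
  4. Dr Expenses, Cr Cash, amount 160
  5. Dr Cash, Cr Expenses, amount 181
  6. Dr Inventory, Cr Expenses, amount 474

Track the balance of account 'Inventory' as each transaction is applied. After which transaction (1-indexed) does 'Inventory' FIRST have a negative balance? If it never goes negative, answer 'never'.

Answer: 1

Derivation:
After txn 1: Inventory=-378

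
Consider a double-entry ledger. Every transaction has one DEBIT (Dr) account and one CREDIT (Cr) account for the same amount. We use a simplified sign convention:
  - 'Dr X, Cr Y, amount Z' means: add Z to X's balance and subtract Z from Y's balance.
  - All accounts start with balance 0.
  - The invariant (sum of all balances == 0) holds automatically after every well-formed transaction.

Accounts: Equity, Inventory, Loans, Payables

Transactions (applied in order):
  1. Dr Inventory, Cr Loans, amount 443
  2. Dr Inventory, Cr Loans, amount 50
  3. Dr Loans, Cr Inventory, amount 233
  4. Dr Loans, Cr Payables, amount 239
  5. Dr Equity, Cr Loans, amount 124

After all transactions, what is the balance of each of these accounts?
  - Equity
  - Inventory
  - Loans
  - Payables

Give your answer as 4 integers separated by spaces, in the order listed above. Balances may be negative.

Answer: 124 260 -145 -239

Derivation:
After txn 1 (Dr Inventory, Cr Loans, amount 443): Inventory=443 Loans=-443
After txn 2 (Dr Inventory, Cr Loans, amount 50): Inventory=493 Loans=-493
After txn 3 (Dr Loans, Cr Inventory, amount 233): Inventory=260 Loans=-260
After txn 4 (Dr Loans, Cr Payables, amount 239): Inventory=260 Loans=-21 Payables=-239
After txn 5 (Dr Equity, Cr Loans, amount 124): Equity=124 Inventory=260 Loans=-145 Payables=-239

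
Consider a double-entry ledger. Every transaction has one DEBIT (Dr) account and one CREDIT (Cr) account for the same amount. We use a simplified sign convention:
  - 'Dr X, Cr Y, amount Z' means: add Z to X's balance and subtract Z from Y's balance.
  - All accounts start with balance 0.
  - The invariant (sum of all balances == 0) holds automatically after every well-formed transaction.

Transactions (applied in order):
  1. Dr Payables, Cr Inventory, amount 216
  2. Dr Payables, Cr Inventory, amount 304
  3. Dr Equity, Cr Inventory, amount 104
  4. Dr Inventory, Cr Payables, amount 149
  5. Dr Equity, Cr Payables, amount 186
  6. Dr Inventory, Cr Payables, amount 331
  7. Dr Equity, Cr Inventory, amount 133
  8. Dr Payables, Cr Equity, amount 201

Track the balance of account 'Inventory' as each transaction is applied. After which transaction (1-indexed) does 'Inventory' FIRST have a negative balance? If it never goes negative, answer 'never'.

Answer: 1

Derivation:
After txn 1: Inventory=-216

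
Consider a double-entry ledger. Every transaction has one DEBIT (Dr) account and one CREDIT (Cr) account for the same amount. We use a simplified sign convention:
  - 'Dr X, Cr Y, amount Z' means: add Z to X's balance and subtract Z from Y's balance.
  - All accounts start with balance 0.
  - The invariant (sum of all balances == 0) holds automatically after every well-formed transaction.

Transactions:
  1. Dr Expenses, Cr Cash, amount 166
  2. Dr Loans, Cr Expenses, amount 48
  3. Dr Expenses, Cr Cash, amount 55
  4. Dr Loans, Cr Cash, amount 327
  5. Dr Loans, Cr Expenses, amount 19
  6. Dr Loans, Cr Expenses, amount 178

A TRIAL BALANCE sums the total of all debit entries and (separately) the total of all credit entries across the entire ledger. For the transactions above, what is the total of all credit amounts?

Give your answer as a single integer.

Answer: 793

Derivation:
Txn 1: credit+=166
Txn 2: credit+=48
Txn 3: credit+=55
Txn 4: credit+=327
Txn 5: credit+=19
Txn 6: credit+=178
Total credits = 793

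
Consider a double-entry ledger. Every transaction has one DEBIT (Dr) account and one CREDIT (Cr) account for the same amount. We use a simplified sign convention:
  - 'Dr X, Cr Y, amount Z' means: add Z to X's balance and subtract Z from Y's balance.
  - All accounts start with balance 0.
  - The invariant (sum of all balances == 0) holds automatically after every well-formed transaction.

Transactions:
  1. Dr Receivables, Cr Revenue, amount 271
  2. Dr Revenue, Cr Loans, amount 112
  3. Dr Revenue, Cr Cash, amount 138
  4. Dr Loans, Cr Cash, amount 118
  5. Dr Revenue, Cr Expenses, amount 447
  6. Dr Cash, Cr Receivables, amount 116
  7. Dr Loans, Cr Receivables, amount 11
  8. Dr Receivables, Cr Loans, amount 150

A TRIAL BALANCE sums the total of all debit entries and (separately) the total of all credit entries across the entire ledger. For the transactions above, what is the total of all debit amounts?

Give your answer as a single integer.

Txn 1: debit+=271
Txn 2: debit+=112
Txn 3: debit+=138
Txn 4: debit+=118
Txn 5: debit+=447
Txn 6: debit+=116
Txn 7: debit+=11
Txn 8: debit+=150
Total debits = 1363

Answer: 1363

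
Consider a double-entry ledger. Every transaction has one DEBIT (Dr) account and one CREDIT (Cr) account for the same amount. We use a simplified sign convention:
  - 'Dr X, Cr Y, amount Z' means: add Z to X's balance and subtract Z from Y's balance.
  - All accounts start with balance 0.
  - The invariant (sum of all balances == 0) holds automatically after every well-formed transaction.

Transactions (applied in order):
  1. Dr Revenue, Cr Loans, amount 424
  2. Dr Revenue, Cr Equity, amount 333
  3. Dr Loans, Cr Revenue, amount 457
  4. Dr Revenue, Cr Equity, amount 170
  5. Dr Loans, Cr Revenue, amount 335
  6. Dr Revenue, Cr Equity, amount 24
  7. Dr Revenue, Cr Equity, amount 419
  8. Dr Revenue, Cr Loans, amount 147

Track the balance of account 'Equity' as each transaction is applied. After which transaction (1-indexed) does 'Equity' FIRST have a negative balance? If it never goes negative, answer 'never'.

Answer: 2

Derivation:
After txn 1: Equity=0
After txn 2: Equity=-333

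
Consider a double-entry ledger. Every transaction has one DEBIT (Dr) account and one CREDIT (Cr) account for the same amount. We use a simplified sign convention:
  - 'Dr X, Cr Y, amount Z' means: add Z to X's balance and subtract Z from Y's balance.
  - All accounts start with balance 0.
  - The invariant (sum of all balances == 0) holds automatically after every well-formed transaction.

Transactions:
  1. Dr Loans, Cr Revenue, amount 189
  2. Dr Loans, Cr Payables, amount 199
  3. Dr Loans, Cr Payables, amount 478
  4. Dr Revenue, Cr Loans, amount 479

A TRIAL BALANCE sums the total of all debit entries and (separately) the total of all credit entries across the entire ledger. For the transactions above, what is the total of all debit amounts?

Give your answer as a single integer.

Txn 1: debit+=189
Txn 2: debit+=199
Txn 3: debit+=478
Txn 4: debit+=479
Total debits = 1345

Answer: 1345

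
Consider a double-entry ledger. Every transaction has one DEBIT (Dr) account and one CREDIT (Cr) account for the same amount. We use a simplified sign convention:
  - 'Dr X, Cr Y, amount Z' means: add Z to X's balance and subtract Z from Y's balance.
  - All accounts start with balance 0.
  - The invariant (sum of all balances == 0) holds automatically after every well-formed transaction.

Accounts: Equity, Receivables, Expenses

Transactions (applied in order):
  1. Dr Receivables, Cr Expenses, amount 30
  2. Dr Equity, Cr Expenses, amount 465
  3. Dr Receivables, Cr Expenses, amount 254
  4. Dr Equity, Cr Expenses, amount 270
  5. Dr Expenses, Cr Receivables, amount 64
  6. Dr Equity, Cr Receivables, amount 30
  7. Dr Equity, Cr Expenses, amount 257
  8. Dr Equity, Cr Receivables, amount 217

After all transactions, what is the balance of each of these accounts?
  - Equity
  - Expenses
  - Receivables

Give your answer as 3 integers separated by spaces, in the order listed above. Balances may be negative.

After txn 1 (Dr Receivables, Cr Expenses, amount 30): Expenses=-30 Receivables=30
After txn 2 (Dr Equity, Cr Expenses, amount 465): Equity=465 Expenses=-495 Receivables=30
After txn 3 (Dr Receivables, Cr Expenses, amount 254): Equity=465 Expenses=-749 Receivables=284
After txn 4 (Dr Equity, Cr Expenses, amount 270): Equity=735 Expenses=-1019 Receivables=284
After txn 5 (Dr Expenses, Cr Receivables, amount 64): Equity=735 Expenses=-955 Receivables=220
After txn 6 (Dr Equity, Cr Receivables, amount 30): Equity=765 Expenses=-955 Receivables=190
After txn 7 (Dr Equity, Cr Expenses, amount 257): Equity=1022 Expenses=-1212 Receivables=190
After txn 8 (Dr Equity, Cr Receivables, amount 217): Equity=1239 Expenses=-1212 Receivables=-27

Answer: 1239 -1212 -27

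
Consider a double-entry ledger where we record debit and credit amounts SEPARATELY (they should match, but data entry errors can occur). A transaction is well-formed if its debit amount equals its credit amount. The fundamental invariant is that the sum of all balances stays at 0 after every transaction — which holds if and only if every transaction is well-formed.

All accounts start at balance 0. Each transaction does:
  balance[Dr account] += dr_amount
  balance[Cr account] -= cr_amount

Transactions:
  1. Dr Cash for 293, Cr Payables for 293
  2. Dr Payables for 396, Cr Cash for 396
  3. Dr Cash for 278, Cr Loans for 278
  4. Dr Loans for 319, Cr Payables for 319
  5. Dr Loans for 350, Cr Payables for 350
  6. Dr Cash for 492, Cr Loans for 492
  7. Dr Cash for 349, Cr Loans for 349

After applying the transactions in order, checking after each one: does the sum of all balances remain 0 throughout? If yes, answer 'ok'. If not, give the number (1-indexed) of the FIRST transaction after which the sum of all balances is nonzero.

Answer: ok

Derivation:
After txn 1: dr=293 cr=293 sum_balances=0
After txn 2: dr=396 cr=396 sum_balances=0
After txn 3: dr=278 cr=278 sum_balances=0
After txn 4: dr=319 cr=319 sum_balances=0
After txn 5: dr=350 cr=350 sum_balances=0
After txn 6: dr=492 cr=492 sum_balances=0
After txn 7: dr=349 cr=349 sum_balances=0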